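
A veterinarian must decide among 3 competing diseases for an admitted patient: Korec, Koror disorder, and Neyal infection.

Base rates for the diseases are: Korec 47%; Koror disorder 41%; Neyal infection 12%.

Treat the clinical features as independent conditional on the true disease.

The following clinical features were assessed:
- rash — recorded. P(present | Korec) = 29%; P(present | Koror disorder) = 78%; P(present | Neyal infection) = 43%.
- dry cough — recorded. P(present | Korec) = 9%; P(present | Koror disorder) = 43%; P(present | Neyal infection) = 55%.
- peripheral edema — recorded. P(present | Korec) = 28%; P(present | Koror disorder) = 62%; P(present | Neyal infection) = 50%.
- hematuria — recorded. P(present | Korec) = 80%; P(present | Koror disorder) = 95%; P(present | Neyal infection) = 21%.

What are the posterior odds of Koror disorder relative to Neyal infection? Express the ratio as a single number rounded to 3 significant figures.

Posterior odds equal prior odds times the likelihood ratio; only the two competing hypotheses matter.
  Koror disorder: 0.41 × 0.78 × 0.43 × 0.62 × 0.95 = 0.080996
  Neyal infection: 0.12 × 0.43 × 0.55 × 0.50 × 0.21 = 0.0029799
Posterior odds = 0.080996 / 0.0029799 ≈ 27.2.

27.2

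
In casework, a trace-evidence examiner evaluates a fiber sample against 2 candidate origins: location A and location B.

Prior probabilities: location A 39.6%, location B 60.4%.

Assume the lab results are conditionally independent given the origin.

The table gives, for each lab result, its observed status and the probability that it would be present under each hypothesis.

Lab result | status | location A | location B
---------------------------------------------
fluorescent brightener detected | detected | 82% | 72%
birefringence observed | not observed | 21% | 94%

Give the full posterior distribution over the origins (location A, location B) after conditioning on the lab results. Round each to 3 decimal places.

Multiply each prior by the joint likelihood of the lab result pattern (using 1 − P(present | H) for each absent lab result):
  location A: 0.396 × 0.82 × (1 − 0.21) = 0.25653
  location B: 0.604 × 0.72 × (1 − 0.94) = 0.026093
Marginal likelihood of the evidence = 0.28262.
P(location A | evidence) = 0.25653 / 0.28262 ≈ 0.908
P(location B | evidence) = 0.026093 / 0.28262 ≈ 0.092

0.908, 0.092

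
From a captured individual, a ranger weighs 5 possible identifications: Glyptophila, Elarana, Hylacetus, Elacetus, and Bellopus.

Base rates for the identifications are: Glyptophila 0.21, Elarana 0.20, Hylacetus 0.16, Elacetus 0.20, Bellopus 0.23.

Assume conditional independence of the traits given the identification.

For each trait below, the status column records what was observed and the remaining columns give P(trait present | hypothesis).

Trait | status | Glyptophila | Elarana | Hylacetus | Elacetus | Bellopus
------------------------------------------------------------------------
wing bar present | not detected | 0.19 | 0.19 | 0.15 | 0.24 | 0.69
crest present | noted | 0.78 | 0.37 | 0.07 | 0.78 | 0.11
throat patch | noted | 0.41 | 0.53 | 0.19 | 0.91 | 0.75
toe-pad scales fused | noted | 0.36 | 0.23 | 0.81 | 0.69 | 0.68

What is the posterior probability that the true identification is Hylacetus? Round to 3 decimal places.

Multiply each prior by the joint likelihood of the trait pattern (using 1 − P(present | H) for each absent trait):
  Glyptophila: 0.21 × (1 − 0.19) × 0.78 × 0.41 × 0.36 = 0.019583
  Elarana: 0.20 × (1 − 0.19) × 0.37 × 0.53 × 0.23 = 0.0073067
  Hylacetus: 0.16 × (1 − 0.15) × 0.07 × 0.19 × 0.81 = 0.0014651
  Elacetus: 0.20 × (1 − 0.24) × 0.78 × 0.91 × 0.69 = 0.074444
  Bellopus: 0.23 × (1 − 0.69) × 0.11 × 0.75 × 0.68 = 0.0039999
Marginal likelihood of the evidence = 0.1068.
P(Hylacetus | evidence) = 0.0014651 / 0.1068 ≈ 0.014.

0.014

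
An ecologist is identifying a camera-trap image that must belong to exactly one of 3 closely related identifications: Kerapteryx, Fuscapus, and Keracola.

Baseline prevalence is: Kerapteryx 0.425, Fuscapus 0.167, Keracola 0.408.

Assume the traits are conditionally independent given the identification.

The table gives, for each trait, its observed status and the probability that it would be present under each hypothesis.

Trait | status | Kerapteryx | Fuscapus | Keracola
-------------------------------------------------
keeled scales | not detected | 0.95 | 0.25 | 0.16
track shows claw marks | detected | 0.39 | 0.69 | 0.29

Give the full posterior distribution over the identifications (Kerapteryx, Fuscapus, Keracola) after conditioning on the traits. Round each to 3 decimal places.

0.043, 0.445, 0.512

Multiply each prior by the joint likelihood of the trait pattern (using 1 − P(present | H) for each absent trait):
  Kerapteryx: 0.425 × (1 − 0.95) × 0.39 = 0.0082875
  Fuscapus: 0.167 × (1 − 0.25) × 0.69 = 0.086422
  Keracola: 0.408 × (1 − 0.16) × 0.29 = 0.099389
Normalizing constant Z = 0.0082875 + 0.086422 + 0.099389 = 0.1941.
P(Kerapteryx | evidence) = 0.0082875 / 0.1941 ≈ 0.043
P(Fuscapus | evidence) = 0.086422 / 0.1941 ≈ 0.445
P(Keracola | evidence) = 0.099389 / 0.1941 ≈ 0.512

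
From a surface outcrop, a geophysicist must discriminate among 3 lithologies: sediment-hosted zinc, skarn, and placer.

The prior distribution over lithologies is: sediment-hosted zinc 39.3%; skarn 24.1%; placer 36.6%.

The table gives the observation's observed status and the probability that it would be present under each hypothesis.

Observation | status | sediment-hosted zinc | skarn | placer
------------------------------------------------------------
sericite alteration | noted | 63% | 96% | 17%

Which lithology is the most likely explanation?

By Bayes' rule, the unnormalized weight for each hypothesis is prior × likelihood:
  sediment-hosted zinc: 0.393 × 0.63 = 0.24759
  skarn: 0.241 × 0.96 = 0.23136
  placer: 0.366 × 0.17 = 0.06222
Marginal likelihood of the evidence = 0.54117.
P(sediment-hosted zinc | evidence) ≈ 0.24759 / 0.54117 ≈ 0.458
P(skarn | evidence) ≈ 0.23136 / 0.54117 ≈ 0.428
P(placer | evidence) ≈ 0.06222 / 0.54117 ≈ 0.115
The largest is 0.458, so sediment-hosted zinc is most probable.

sediment-hosted zinc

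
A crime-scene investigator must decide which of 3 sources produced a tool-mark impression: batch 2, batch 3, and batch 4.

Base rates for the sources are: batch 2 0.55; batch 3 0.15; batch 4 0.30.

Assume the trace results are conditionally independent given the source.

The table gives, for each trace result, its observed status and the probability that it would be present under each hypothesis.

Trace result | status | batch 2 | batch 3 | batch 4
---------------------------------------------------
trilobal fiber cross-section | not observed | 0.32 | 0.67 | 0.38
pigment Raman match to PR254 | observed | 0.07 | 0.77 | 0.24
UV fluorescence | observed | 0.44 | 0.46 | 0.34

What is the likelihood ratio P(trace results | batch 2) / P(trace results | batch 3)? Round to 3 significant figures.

The Bayes factor is the ratio of the joint likelihoods of the trace result pattern under the two hypotheses (using 1 − P(present | H) for each absent trace result).
  batch 2: (1 − 0.32) × 0.07 × 0.44 = 0.020944
  batch 3: (1 − 0.67) × 0.77 × 0.46 = 0.11689
Bayes factor = 0.020944 / 0.11689 ≈ 0.179

0.179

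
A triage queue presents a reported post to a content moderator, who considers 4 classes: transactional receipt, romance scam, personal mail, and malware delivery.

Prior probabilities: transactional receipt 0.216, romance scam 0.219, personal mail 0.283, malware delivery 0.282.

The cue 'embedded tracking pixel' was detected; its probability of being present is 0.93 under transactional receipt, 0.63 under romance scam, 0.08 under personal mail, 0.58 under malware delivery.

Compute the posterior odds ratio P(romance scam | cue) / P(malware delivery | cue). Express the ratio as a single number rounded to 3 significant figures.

0.844

The normalizing constant cancels in an odds ratio, so compute prior × likelihood for the two hypotheses only:
  romance scam: 0.219 × 0.63 = 0.13797
  malware delivery: 0.282 × 0.58 = 0.16356
Posterior odds = 0.13797 / 0.16356 ≈ 0.844.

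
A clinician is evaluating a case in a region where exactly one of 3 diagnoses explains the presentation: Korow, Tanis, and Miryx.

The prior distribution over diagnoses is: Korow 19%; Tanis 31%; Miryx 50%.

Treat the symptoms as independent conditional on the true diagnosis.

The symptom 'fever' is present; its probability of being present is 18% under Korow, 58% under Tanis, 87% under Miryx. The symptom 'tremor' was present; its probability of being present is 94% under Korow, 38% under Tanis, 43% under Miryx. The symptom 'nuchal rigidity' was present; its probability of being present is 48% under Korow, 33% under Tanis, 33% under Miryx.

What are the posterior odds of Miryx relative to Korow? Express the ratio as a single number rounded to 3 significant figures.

4.00

Unnormalized posterior weight (prior times the symptom likelihoods) for each of the two hypotheses:
  Miryx: 0.50 × 0.87 × 0.43 × 0.33 = 0.061727
  Korow: 0.19 × 0.18 × 0.94 × 0.48 = 0.015431
Odds(Miryx : Korow) = 0.061727 / 0.015431 ≈ 4.00.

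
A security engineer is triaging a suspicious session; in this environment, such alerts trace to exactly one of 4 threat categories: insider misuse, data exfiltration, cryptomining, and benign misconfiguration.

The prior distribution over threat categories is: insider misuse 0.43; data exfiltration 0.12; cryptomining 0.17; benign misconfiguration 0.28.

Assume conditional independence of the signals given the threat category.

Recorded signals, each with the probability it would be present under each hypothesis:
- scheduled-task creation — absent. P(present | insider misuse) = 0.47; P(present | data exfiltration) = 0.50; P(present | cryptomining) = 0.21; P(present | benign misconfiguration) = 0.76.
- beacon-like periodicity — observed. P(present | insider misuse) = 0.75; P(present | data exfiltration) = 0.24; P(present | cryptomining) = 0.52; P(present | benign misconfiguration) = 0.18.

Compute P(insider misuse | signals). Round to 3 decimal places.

0.640

Multiply each prior by the joint likelihood of the signal pattern (using 1 − P(present | H) for each absent signal):
  insider misuse: 0.43 × (1 − 0.47) × 0.75 = 0.17093
  data exfiltration: 0.12 × (1 − 0.50) × 0.24 = 0.0144
  cryptomining: 0.17 × (1 − 0.21) × 0.52 = 0.069836
  benign misconfiguration: 0.28 × (1 − 0.76) × 0.18 = 0.012096
Marginal likelihood of the evidence = 0.26726.
P(insider misuse | evidence) = 0.17093 / 0.26726 ≈ 0.640.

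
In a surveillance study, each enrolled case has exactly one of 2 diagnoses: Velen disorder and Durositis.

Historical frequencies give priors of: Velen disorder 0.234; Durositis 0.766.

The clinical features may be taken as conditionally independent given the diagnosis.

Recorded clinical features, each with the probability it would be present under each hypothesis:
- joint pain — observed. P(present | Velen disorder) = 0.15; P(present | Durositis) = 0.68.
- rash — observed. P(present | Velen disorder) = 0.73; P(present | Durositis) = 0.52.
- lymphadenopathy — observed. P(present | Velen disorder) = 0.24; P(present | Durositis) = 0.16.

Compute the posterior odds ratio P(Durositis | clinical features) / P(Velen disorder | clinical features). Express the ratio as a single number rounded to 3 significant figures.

7.05

The normalizing constant cancels in an odds ratio, so compute prior × likelihood for the two hypotheses only:
  Durositis: 0.766 × 0.68 × 0.52 × 0.16 = 0.043337
  Velen disorder: 0.234 × 0.15 × 0.73 × 0.24 = 0.0061495
Posterior odds = 0.043337 / 0.0061495 ≈ 7.05.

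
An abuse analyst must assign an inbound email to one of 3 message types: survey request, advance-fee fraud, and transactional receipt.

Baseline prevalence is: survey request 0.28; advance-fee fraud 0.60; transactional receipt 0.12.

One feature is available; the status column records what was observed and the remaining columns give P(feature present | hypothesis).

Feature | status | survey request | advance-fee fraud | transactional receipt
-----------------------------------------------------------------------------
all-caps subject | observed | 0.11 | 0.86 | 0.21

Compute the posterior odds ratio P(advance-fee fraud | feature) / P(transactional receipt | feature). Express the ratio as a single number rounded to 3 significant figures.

Posterior odds equal prior odds times the likelihood ratio; only the two competing hypotheses matter.
  advance-fee fraud: 0.60 × 0.86 = 0.516
  transactional receipt: 0.12 × 0.21 = 0.0252
Posterior odds = 0.516 / 0.0252 ≈ 20.5.

20.5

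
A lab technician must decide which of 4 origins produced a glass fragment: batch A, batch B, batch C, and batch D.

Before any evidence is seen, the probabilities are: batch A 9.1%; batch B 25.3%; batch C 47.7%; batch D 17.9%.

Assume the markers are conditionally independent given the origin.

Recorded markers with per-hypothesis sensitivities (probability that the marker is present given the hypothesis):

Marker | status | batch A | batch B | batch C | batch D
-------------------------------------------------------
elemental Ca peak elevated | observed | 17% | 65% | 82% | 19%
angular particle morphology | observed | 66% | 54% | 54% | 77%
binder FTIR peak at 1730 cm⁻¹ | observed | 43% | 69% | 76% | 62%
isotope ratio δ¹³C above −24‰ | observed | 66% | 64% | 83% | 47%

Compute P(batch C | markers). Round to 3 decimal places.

0.728

For each hypothesis, the unnormalized posterior weight is prior × product of the marker likelihoods:
  batch A: 0.091 × 0.17 × 0.66 × 0.43 × 0.66 = 0.0028977
  batch B: 0.253 × 0.65 × 0.54 × 0.69 × 0.64 = 0.039215
  batch C: 0.477 × 0.82 × 0.54 × 0.76 × 0.83 = 0.13323
  batch D: 0.179 × 0.19 × 0.77 × 0.62 × 0.47 = 0.0076311
Marginal likelihood of the evidence = 0.18298.
P(batch C | evidence) = 0.13323 / 0.18298 ≈ 0.728.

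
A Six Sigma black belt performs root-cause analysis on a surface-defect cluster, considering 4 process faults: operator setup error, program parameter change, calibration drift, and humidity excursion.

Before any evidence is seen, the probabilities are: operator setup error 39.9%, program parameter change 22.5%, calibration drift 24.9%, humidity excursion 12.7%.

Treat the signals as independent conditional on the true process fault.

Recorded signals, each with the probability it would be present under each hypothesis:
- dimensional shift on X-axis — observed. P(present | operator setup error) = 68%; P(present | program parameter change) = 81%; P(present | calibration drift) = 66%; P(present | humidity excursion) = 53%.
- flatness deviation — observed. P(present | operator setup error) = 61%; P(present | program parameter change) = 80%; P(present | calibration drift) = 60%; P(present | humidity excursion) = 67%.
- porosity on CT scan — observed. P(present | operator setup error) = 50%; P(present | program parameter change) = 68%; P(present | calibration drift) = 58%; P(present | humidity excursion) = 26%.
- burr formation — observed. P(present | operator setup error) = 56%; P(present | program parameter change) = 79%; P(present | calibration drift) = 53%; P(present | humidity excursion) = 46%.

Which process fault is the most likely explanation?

program parameter change

By Bayes' rule with conditional independence, the unnormalized weight for each hypothesis is prior × ∏ likelihoods:
  operator setup error: 0.399 × 0.68 × 0.61 × 0.50 × 0.56 = 0.046341
  program parameter change: 0.225 × 0.81 × 0.80 × 0.68 × 0.79 = 0.078324
  calibration drift: 0.249 × 0.66 × 0.60 × 0.58 × 0.53 = 0.030311
  humidity excursion: 0.127 × 0.53 × 0.67 × 0.26 × 0.46 = 0.0053937
Normalizing constant Z = 0.046341 + 0.078324 + 0.030311 + 0.0053937 = 0.16037.
P(operator setup error | evidence) ≈ 0.046341 / 0.16037 ≈ 0.289
P(program parameter change | evidence) ≈ 0.078324 / 0.16037 ≈ 0.488
P(calibration drift | evidence) ≈ 0.030311 / 0.16037 ≈ 0.189
P(humidity excursion | evidence) ≈ 0.0053937 / 0.16037 ≈ 0.034
The largest is 0.488, so program parameter change is most probable.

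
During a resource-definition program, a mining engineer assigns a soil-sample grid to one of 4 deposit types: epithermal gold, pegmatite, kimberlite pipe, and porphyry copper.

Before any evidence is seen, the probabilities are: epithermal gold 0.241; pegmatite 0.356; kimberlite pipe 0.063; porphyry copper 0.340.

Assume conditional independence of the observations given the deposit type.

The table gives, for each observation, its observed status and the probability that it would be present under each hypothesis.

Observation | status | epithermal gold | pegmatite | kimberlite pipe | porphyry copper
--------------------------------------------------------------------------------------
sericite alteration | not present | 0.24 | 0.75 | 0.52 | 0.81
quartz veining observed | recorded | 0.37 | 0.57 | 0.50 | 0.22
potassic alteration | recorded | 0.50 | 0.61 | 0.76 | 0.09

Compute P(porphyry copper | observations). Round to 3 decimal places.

By Bayes' rule with conditional independence, the unnormalized weight for each hypothesis is prior × ∏ likelihoods (using 1 − P(present | H) for each absent observation):
  epithermal gold: 0.241 × (1 − 0.24) × 0.37 × 0.50 = 0.033885
  pegmatite: 0.356 × (1 − 0.75) × 0.57 × 0.61 = 0.030945
  kimberlite pipe: 0.063 × (1 − 0.52) × 0.50 × 0.76 = 0.011491
  porphyry copper: 0.340 × (1 − 0.81) × 0.22 × 0.09 = 0.0012791
The unnormalized weights sum to 0.0776.
P(porphyry copper | evidence) = 0.0012791 / 0.0776 ≈ 0.016.

0.016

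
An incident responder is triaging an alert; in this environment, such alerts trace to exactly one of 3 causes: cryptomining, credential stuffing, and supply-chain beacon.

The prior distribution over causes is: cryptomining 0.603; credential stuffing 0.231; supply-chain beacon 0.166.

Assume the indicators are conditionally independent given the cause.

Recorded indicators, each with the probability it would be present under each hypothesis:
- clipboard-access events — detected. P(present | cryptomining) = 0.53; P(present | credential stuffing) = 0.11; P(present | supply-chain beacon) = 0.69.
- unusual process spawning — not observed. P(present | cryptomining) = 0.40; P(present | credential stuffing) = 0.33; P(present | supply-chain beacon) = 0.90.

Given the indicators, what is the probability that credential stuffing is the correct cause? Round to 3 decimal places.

0.077

By Bayes' rule with conditional independence, the unnormalized weight for each hypothesis is prior × ∏ likelihoods (using 1 − P(present | H) for each absent indicator):
  cryptomining: 0.603 × 0.53 × (1 − 0.40) = 0.19175
  credential stuffing: 0.231 × 0.11 × (1 − 0.33) = 0.017025
  supply-chain beacon: 0.166 × 0.69 × (1 − 0.90) = 0.011454
Marginal likelihood of the evidence = 0.22023.
P(credential stuffing | evidence) = 0.017025 / 0.22023 ≈ 0.077.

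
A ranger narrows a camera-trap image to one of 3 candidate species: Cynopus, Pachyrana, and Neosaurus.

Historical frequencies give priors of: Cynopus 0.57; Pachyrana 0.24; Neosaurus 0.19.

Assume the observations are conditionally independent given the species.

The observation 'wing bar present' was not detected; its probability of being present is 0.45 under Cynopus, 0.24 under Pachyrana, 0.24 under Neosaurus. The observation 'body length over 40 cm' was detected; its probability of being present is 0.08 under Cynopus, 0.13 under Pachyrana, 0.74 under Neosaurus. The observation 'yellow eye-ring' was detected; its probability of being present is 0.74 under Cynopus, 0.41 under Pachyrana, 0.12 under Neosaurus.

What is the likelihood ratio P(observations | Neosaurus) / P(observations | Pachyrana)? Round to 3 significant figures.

Joint likelihood of the evidence pattern under each hypothesis (using 1 − P(present | H) for each absent observation):
  Neosaurus: (1 − 0.24) × 0.74 × 0.12 = 0.067488
  Pachyrana: (1 − 0.24) × 0.13 × 0.41 = 0.040508
Bayes factor = 0.067488 / 0.040508 ≈ 1.67

1.67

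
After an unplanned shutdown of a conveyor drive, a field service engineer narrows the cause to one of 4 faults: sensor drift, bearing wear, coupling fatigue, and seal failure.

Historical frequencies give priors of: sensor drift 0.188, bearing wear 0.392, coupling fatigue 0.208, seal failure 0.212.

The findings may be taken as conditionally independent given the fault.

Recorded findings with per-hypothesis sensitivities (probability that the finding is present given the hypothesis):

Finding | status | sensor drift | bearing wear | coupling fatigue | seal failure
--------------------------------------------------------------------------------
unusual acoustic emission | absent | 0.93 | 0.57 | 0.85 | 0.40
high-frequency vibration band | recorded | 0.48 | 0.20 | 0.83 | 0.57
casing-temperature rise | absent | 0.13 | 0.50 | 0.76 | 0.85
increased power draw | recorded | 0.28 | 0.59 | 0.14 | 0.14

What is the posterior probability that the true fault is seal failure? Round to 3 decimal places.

0.110

By Bayes' rule with conditional independence, the unnormalized weight for each hypothesis is prior × ∏ likelihoods (using 1 − P(present | H) for each absent finding):
  sensor drift: 0.188 × (1 − 0.93) × 0.48 × (1 − 0.13) × 0.28 = 0.0015388
  bearing wear: 0.392 × (1 − 0.57) × 0.20 × (1 − 0.50) × 0.59 = 0.009945
  coupling fatigue: 0.208 × (1 − 0.85) × 0.83 × (1 − 0.76) × 0.14 = 0.00087011
  seal failure: 0.212 × (1 − 0.40) × 0.57 × (1 − 0.85) × 0.14 = 0.0015226
The unnormalized weights sum to 0.013877.
P(seal failure | evidence) = 0.0015226 / 0.013877 ≈ 0.110.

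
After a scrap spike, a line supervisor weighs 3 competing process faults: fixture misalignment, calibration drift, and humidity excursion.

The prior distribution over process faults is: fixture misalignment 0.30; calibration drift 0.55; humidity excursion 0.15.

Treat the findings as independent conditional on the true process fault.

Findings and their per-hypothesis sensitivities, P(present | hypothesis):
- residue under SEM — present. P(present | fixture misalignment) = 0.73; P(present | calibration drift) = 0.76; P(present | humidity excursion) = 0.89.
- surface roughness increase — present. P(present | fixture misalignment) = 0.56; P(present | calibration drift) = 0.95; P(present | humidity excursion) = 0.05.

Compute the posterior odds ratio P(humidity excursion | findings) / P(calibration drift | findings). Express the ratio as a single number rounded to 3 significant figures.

0.0168

Posterior odds equal prior odds times the likelihood ratio; only the two competing hypotheses matter.
  humidity excursion: 0.15 × 0.89 × 0.05 = 0.006675
  calibration drift: 0.55 × 0.76 × 0.95 = 0.3971
Odds(humidity excursion : calibration drift) = 0.006675 / 0.3971 ≈ 0.0168.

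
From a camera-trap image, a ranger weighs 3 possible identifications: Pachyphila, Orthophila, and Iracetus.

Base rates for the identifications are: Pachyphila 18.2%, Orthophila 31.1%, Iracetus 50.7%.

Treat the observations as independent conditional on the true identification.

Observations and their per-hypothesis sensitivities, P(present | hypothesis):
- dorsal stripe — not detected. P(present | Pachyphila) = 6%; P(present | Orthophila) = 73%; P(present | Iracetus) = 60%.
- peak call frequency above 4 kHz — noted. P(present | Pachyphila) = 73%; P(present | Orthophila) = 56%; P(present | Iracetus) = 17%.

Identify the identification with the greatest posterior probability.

Pachyphila

By Bayes' rule with conditional independence, the unnormalized weight for each hypothesis is prior × ∏ likelihoods (using 1 − P(present | H) for each absent observation):
  Pachyphila: 0.182 × (1 − 0.06) × 0.73 = 0.12489
  Orthophila: 0.311 × (1 − 0.73) × 0.56 = 0.047023
  Iracetus: 0.507 × (1 − 0.60) × 0.17 = 0.034476
The unnormalized weights sum to 0.20639.
P(Pachyphila | evidence) ≈ 0.12489 / 0.20639 ≈ 0.605
P(Orthophila | evidence) ≈ 0.047023 / 0.20639 ≈ 0.228
P(Iracetus | evidence) ≈ 0.034476 / 0.20639 ≈ 0.167
The largest is 0.605, so Pachyphila is most probable.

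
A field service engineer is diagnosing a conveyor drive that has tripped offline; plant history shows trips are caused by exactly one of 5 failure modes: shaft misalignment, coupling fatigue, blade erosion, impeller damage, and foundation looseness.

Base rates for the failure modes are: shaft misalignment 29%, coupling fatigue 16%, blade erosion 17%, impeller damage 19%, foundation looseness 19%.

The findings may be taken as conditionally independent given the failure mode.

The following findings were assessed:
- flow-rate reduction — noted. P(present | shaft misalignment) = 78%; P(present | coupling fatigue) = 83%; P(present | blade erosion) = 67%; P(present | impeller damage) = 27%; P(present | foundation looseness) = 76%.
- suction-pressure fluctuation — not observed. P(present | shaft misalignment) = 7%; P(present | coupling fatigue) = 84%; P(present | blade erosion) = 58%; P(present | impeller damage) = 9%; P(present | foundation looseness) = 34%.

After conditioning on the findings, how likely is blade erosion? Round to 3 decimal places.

Multiply each prior by the joint likelihood of the evidence pattern (using 1 − P(present | H) for each absent finding):
  shaft misalignment: 0.29 × 0.78 × (1 − 0.07) = 0.21037
  coupling fatigue: 0.16 × 0.83 × (1 − 0.84) = 0.021248
  blade erosion: 0.17 × 0.67 × (1 − 0.58) = 0.047838
  impeller damage: 0.19 × 0.27 × (1 − 0.09) = 0.046683
  foundation looseness: 0.19 × 0.76 × (1 − 0.34) = 0.095304
Normalizing constant Z = 0.21037 + 0.021248 + 0.047838 + 0.046683 + 0.095304 = 0.42144.
P(blade erosion | evidence) = 0.047838 / 0.42144 ≈ 0.114.

0.114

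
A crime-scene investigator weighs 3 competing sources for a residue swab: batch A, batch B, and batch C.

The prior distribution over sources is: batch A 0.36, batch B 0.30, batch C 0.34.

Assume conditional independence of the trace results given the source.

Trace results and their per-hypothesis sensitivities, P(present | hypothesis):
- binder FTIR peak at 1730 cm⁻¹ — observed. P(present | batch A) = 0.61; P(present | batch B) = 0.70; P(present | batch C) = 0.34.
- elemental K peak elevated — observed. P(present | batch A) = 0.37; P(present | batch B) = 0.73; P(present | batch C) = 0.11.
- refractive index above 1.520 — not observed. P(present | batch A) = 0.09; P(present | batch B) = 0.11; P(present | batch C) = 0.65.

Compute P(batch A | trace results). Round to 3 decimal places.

By Bayes' rule with conditional independence, the unnormalized weight for each hypothesis is prior × ∏ likelihoods (using 1 − P(present | H) for each absent trace result):
  batch A: 0.36 × 0.61 × 0.37 × (1 − 0.09) = 0.073939
  batch B: 0.30 × 0.70 × 0.73 × (1 − 0.11) = 0.13644
  batch C: 0.34 × 0.34 × 0.11 × (1 − 0.65) = 0.0044506
Normalizing constant Z = 0.073939 + 0.13644 + 0.0044506 = 0.21483.
P(batch A | evidence) = 0.073939 / 0.21483 ≈ 0.344.

0.344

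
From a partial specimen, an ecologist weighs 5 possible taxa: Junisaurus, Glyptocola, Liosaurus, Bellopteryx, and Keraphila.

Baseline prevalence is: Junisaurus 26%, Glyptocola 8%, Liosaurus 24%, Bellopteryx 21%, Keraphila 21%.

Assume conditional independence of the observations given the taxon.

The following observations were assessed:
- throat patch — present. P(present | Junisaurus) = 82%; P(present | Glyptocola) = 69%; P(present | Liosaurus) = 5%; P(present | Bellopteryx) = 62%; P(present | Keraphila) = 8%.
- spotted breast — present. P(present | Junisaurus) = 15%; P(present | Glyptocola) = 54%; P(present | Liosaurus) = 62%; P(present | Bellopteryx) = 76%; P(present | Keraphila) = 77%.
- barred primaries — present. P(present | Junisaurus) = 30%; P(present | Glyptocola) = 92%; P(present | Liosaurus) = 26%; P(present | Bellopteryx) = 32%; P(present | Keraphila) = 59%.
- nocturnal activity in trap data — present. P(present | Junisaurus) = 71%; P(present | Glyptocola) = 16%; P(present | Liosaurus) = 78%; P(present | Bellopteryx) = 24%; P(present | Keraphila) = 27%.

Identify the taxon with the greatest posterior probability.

Bellopteryx

For each hypothesis, the unnormalized posterior weight is prior × product of the observation likelihoods:
  Junisaurus: 0.26 × 0.82 × 0.15 × 0.30 × 0.71 = 0.0068117
  Glyptocola: 0.08 × 0.69 × 0.54 × 0.92 × 0.16 = 0.0043877
  Liosaurus: 0.24 × 0.05 × 0.62 × 0.26 × 0.78 = 0.0015088
  Bellopteryx: 0.21 × 0.62 × 0.76 × 0.32 × 0.24 = 0.0075995
  Keraphila: 0.21 × 0.08 × 0.77 × 0.59 × 0.27 = 0.0020607
The unnormalized weights sum to 0.022369.
P(Junisaurus | evidence) ≈ 0.0068117 / 0.022369 ≈ 0.305
P(Glyptocola | evidence) ≈ 0.0043877 / 0.022369 ≈ 0.196
P(Liosaurus | evidence) ≈ 0.0015088 / 0.022369 ≈ 0.067
P(Bellopteryx | evidence) ≈ 0.0075995 / 0.022369 ≈ 0.340
P(Keraphila | evidence) ≈ 0.0020607 / 0.022369 ≈ 0.092
The largest is 0.340, so Bellopteryx is most probable.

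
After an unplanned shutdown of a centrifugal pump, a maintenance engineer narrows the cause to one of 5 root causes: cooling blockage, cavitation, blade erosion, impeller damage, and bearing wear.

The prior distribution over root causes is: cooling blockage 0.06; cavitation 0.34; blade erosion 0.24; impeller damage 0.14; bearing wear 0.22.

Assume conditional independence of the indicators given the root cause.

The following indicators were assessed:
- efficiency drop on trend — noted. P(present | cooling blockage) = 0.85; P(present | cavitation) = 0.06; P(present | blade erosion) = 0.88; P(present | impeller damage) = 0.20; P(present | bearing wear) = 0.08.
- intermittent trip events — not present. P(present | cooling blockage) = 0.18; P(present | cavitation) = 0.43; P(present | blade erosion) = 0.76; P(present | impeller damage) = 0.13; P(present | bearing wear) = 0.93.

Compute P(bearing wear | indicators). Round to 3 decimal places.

0.009

By Bayes' rule with conditional independence, the unnormalized weight for each hypothesis is prior × ∏ likelihoods (using 1 − P(present | H) for each absent indicator):
  cooling blockage: 0.06 × 0.85 × (1 − 0.18) = 0.04182
  cavitation: 0.34 × 0.06 × (1 − 0.43) = 0.011628
  blade erosion: 0.24 × 0.88 × (1 − 0.76) = 0.050688
  impeller damage: 0.14 × 0.20 × (1 − 0.13) = 0.02436
  bearing wear: 0.22 × 0.08 × (1 − 0.93) = 0.001232
Marginal likelihood of the evidence = 0.12973.
P(bearing wear | evidence) = 0.001232 / 0.12973 ≈ 0.009.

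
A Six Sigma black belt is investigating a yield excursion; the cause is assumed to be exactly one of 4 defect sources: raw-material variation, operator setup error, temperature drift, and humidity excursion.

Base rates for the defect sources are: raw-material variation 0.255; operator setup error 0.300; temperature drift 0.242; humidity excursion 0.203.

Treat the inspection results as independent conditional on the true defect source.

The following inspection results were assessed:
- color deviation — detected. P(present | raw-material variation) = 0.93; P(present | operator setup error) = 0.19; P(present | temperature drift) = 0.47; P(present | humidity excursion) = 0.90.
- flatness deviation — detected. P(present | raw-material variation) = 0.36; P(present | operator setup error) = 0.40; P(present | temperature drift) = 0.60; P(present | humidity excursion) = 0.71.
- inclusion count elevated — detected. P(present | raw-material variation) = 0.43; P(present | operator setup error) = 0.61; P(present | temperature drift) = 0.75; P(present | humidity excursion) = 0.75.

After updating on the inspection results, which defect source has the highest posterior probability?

For each hypothesis, the unnormalized posterior weight is prior × product of the inspection result likelihoods:
  raw-material variation: 0.255 × 0.93 × 0.36 × 0.43 = 0.036711
  operator setup error: 0.300 × 0.19 × 0.40 × 0.61 = 0.013908
  temperature drift: 0.242 × 0.47 × 0.60 × 0.75 = 0.051183
  humidity excursion: 0.203 × 0.90 × 0.71 × 0.75 = 0.097288
Normalizing constant Z = 0.036711 + 0.013908 + 0.051183 + 0.097288 = 0.19909.
P(raw-material variation | evidence) ≈ 0.036711 / 0.19909 ≈ 0.184
P(operator setup error | evidence) ≈ 0.013908 / 0.19909 ≈ 0.070
P(temperature drift | evidence) ≈ 0.051183 / 0.19909 ≈ 0.257
P(humidity excursion | evidence) ≈ 0.097288 / 0.19909 ≈ 0.489
The largest is 0.489, so humidity excursion is most probable.

humidity excursion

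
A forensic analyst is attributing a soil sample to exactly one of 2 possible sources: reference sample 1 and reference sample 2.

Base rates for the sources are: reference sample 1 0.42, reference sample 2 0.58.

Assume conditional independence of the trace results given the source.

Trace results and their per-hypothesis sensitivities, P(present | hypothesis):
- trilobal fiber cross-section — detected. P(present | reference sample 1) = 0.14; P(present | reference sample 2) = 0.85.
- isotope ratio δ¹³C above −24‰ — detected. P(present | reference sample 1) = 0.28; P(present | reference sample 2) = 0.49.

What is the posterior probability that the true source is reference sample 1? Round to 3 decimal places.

For each hypothesis, the unnormalized posterior weight is prior × product of the trace result likelihoods:
  reference sample 1: 0.42 × 0.14 × 0.28 = 0.016464
  reference sample 2: 0.58 × 0.85 × 0.49 = 0.24157
The unnormalized weights sum to 0.25803.
P(reference sample 1 | evidence) = 0.016464 / 0.25803 ≈ 0.064.

0.064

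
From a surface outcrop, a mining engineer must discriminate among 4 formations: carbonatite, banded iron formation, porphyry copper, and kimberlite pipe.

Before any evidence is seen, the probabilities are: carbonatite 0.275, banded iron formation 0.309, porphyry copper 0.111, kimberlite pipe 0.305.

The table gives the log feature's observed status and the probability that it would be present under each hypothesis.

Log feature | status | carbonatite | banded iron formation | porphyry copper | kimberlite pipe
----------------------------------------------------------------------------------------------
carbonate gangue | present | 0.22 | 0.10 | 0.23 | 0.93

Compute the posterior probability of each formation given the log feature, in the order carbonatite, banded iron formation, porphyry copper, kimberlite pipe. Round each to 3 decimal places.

Multiply each prior by the likelihood of the log feature:
  carbonatite: 0.275 × 0.22 = 0.0605
  banded iron formation: 0.309 × 0.10 = 0.0309
  porphyry copper: 0.111 × 0.23 = 0.02553
  kimberlite pipe: 0.305 × 0.93 = 0.28365
The unnormalized weights sum to 0.40058.
P(carbonatite | evidence) = 0.0605 / 0.40058 ≈ 0.151
P(banded iron formation | evidence) = 0.0309 / 0.40058 ≈ 0.077
P(porphyry copper | evidence) = 0.02553 / 0.40058 ≈ 0.064
P(kimberlite pipe | evidence) = 0.28365 / 0.40058 ≈ 0.708

0.151, 0.077, 0.064, 0.708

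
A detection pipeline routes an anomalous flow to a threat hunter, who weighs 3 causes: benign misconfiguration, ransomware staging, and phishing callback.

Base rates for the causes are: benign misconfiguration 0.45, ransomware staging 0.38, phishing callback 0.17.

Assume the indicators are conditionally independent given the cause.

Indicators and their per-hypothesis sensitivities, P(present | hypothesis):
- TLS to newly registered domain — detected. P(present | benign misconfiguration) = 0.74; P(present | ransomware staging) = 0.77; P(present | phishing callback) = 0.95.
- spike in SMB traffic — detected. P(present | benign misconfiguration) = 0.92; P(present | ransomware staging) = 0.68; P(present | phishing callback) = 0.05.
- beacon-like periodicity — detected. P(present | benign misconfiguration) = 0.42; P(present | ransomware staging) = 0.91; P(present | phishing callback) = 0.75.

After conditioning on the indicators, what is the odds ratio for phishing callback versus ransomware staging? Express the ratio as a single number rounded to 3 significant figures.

0.0334

Posterior odds equal prior odds times the likelihood ratio; only the two competing hypotheses matter.
  phishing callback: 0.17 × 0.95 × 0.05 × 0.75 = 0.0060563
  ransomware staging: 0.38 × 0.77 × 0.68 × 0.91 = 0.18106
Odds(phishing callback : ransomware staging) = 0.0060563 / 0.18106 ≈ 0.0334.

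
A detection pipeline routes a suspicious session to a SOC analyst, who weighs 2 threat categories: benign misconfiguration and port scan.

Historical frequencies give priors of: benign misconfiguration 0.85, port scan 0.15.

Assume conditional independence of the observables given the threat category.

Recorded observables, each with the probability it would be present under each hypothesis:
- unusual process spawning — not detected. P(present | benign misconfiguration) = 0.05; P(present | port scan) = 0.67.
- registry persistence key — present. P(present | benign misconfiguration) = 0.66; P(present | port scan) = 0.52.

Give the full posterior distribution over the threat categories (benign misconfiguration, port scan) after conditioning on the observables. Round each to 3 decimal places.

For each hypothesis, the unnormalized posterior weight is prior × product of the observable likelihoods (using 1 − P(present | H) for each absent observable):
  benign misconfiguration: 0.85 × (1 − 0.05) × 0.66 = 0.53295
  port scan: 0.15 × (1 − 0.67) × 0.52 = 0.02574
Normalizing constant Z = 0.53295 + 0.02574 = 0.55869.
P(benign misconfiguration | evidence) = 0.53295 / 0.55869 ≈ 0.954
P(port scan | evidence) = 0.02574 / 0.55869 ≈ 0.046

0.954, 0.046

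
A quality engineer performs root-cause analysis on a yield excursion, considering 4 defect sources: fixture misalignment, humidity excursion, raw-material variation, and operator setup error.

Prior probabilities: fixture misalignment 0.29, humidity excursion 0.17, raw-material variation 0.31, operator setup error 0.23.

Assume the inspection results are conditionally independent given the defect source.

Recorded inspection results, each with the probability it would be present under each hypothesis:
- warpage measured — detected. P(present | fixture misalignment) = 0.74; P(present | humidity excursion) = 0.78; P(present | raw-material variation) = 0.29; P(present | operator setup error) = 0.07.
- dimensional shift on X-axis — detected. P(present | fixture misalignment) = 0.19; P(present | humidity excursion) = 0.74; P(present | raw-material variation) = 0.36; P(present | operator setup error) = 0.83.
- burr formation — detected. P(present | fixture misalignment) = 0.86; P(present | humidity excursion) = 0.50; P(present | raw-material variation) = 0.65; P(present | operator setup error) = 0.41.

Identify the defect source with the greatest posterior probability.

humidity excursion

By Bayes' rule with conditional independence, the unnormalized weight for each hypothesis is prior × ∏ likelihoods:
  fixture misalignment: 0.29 × 0.74 × 0.19 × 0.86 = 0.035066
  humidity excursion: 0.17 × 0.78 × 0.74 × 0.50 = 0.049062
  raw-material variation: 0.31 × 0.29 × 0.36 × 0.65 = 0.021037
  operator setup error: 0.23 × 0.07 × 0.83 × 0.41 = 0.0054788
Normalizing constant Z = 0.035066 + 0.049062 + 0.021037 + 0.0054788 = 0.11064.
P(fixture misalignment | evidence) ≈ 0.035066 / 0.11064 ≈ 0.317
P(humidity excursion | evidence) ≈ 0.049062 / 0.11064 ≈ 0.443
P(raw-material variation | evidence) ≈ 0.021037 / 0.11064 ≈ 0.190
P(operator setup error | evidence) ≈ 0.0054788 / 0.11064 ≈ 0.050
The largest is 0.443, so humidity excursion is most probable.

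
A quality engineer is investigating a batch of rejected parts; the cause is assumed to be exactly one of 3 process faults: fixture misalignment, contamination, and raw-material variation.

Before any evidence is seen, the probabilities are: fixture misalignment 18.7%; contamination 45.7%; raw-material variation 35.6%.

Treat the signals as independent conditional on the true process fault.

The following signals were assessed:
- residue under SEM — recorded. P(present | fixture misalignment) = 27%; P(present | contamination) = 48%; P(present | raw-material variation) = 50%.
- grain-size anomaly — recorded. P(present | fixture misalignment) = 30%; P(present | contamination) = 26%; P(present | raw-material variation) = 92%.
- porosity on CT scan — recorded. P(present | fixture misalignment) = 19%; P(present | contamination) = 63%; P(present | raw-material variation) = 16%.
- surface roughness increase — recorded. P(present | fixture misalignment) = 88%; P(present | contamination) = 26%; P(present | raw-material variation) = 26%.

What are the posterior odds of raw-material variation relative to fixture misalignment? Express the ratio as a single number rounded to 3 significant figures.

The normalizing constant cancels in an odds ratio, so compute prior × likelihood for the two hypotheses only:
  raw-material variation: 0.356 × 0.50 × 0.92 × 0.16 × 0.26 = 0.0068124
  fixture misalignment: 0.187 × 0.27 × 0.30 × 0.19 × 0.88 = 0.0025326
Posterior odds = 0.0068124 / 0.0025326 ≈ 2.69.

2.69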